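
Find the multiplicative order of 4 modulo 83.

41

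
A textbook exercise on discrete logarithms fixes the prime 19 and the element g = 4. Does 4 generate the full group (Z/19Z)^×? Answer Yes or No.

No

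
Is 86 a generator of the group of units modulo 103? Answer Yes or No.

φ(103) = 103 − 1 = 102 = 2 · 3 · 17.
An element g generates (Z/103Z)^× iff g^(102/q) ≢ 1 (mod 103) for each prime q ∈ {2, 3, 17}.
86^51 ≡ 102 (mod 103)  [q = 2: ≢ 1 ✓]
86^34 ≡ 56 (mod 103)  [q = 3: ≢ 1 ✓]
86^6 ≡ 34 (mod 103)  [q = 17: ≢ 1 ✓]
None equal 1, so ord_103(86) = 102: 86 is a primitive root.

Yes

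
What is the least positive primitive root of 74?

5

φ(74) = φ(2)·φ(37) = 1·36 = 36 = 2^2 · 3^2.
Test candidates g = 2, 3, … against the prime factors q ∈ {2, 3} of φ(74): g is a generator iff g^(36/q) ≢ 1 for every such q.
g = 2: gcd(2, 74) = 2 > 1, not a unit — skip.
g = 3: 3^18 ≡ 1 — hits 1, so not a primitive root.
g = 4: gcd(4, 74) = 2 > 1, not a unit — skip.
g = 5: 5^18 ≡ 73; 5^12 ≡ 47 — none is 1, so 5 is a primitive root.
The smallest primitive root modulo 74 is 5.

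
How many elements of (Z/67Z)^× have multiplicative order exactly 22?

φ(67) = 67 − 1 = 66 = 2 · 3 · 11.
(Z/67Z)^× is cyclic (|G| = 66); a cyclic group of order m has exactly φ(d) elements of each order d | m, and none otherwise.
22 = 2 · 11 divides 66, and φ(22) = 10.

10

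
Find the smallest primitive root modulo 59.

2

φ(59) = 59 − 1 = 58 = 2 · 29.
g is a primitive root iff g^(58/q) ≢ 1 (mod 59) for each prime q ∈ {2, 29}.
g = 2: 2^29 ≡ 58; 2^2 ≡ 4 — none is 1, so 2 is a primitive root.
The smallest primitive root modulo 59 is 2.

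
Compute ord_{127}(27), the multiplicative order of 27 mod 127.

42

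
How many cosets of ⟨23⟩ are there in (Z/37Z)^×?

The order of 23 must divide φ(37) = 37 − 1 = 36 = 2^2 · 3^2.
Divisors of 36: 1, 2, 3, 4, 6, 9, 12, 18, 36.
Compute 23^d (mod 37) for the divisors d until we hit 1:
23^1 ≡ 23
23^2 ≡ 11
23^3 ≡ 31
23^4 ≡ 10
23^6 ≡ 36
23^9 ≡ 6
23^12 ≡ 1
Thus |⟨23⟩| = ord(23) = 12.
[(Z/37Z)^× : ⟨23⟩] = 36/12 = 3.

3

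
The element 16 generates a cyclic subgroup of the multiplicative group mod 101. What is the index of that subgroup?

4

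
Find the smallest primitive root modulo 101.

φ(101) = 101 − 1 = 100 = 2^2 · 5^2.
g is a primitive root iff g^(100/q) ≢ 1 (mod 101) for each prime q ∈ {2, 5}.
g = 2: 2^50 ≡ 100; 2^20 ≡ 95 — none is 1, so 2 is a primitive root.
Hence the least primitive root of 101 is 2.

2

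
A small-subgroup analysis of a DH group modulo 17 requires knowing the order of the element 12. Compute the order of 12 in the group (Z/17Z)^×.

Since 12 ∈ (Z/17Z)^×, its order divides φ(17) = 17 − 1 = 16 = 2^4.
Divisors of 16: 1, 2, 4, 8, 16.
Compute 12^d (mod 17) for the divisors d until we hit 1:
12^1 ≡ 12 (mod 17)
12^2 ≡ 8 (mod 17)
12^4 ≡ 13 (mod 17)
12^8 ≡ 16 (mod 17)
12^16 ≡ 1 (mod 17) ✓
So ord_17(12) = 16.

16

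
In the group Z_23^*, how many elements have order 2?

1

φ(23) = 23 − 1 = 22 = 2 · 11.
In a cyclic group of order 22, there are φ(d) elements of order d for each divisor d of 22, and zero for non-divisors.
2 | 22, and φ(2) = 2 − 1 = 1.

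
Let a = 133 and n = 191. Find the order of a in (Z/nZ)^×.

95

The order of 133 must divide φ(191) = 191 − 1 = 190 = 2 · 5 · 19.
Divisors of 190: 1, 2, 5, 10, 19, 38, 95, 190.
Compute 133^d (mod 191) for the divisors d until we hit 1:
133^1 ≡ 133
133^2 ≡ 117
133^5 ≡ 25
133^10 ≡ 52
133^19 ≡ 39
133^38 ≡ 184
133^95 ≡ 1
Therefore the multiplicative order of 133 modulo 191 is 95.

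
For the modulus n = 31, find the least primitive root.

φ(31) = 31 − 1 = 30 = 2 · 3 · 5.
g is a primitive root iff g^(30/q) ≢ 1 (mod 31) for each prime q ∈ {2, 3, 5}.
g = 2: 2^15 ≡ 1 — hits 1, so not a primitive root.
g = 3: 3^15 ≡ 30; 3^10 ≡ 25; 3^6 ≡ 16 — none is 1, so 3 is a primitive root.
The smallest primitive root modulo 31 is 3.

3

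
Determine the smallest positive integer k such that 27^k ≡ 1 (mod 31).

ord(27) | φ(31) = 31 − 1 = 30 = 2 · 3 · 5.
Divisors of 30: 1, 2, 3, 5, 6, 10, 15, 30.
Check 27^d mod 31 for each divisor in increasing order:
27^1 ≡ 27
27^2 ≡ 16
27^3 ≡ 29
27^5 ≡ 30
27^6 ≡ 4
27^10 ≡ 1
So ord_31(27) = 10.

10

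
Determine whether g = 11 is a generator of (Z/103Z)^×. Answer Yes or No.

φ(103) = 103 − 1 = 102 = 2 · 3 · 17.
An element g generates (Z/103Z)^× iff g^(102/q) ≢ 1 (mod 103) for each prime q ∈ {2, 3, 17}.
11^51 ≡ 102 (mod 103)  [q = 2: ≢ 1 ✓]
11^34 ≡ 56 (mod 103)  [q = 3: ≢ 1 ✓]
11^6 ≡ 64 (mod 103)  [q = 17: ≢ 1 ✓]
Every test exponent gives a nontrivial residue, hence 11 generates the full group.

Yes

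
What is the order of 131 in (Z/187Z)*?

16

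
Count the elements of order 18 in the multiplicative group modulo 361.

6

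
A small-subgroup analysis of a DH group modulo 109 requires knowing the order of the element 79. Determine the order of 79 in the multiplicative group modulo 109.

108

Since 79 ∈ (Z/109Z)^×, its order divides φ(109) = 109 − 1 = 108 = 2^2 · 3^3.
Divisors of 108: 1, 2, 3, 4, 6, 9, 12, 18, 27, 36, 54, 108.
Check 79^d mod 109 for each divisor in increasing order:
79^1 ≡ 79 (mod 109)
79^2 ≡ 28 (mod 109)
79^3 ≡ 32 (mod 109)
79^4 ≡ 21 (mod 109)
79^6 ≡ 43 (mod 109)
79^9 ≡ 68 (mod 109)
79^12 ≡ 105 (mod 109)
79^18 ≡ 46 (mod 109)
79^27 ≡ 76 (mod 109)
79^36 ≡ 45 (mod 109)
79^54 ≡ 108 (mod 109)
79^108 ≡ 1 (mod 109) ✓
The smallest such exponent is 108, so the order of 79 is 108.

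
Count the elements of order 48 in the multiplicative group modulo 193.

16

φ(193) = 193 − 1 = 192 = 2^6 · 3.
Since (Z/193Z)^× is cyclic of order 192, the number of elements of order d is φ(d) when d | 192 and 0 otherwise.
48 = 2^4 · 3 divides 192, and φ(48) = 16.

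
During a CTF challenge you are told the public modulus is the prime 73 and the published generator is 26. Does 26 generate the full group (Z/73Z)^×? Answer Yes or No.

φ(73) = 73 − 1 = 72 = 2^3 · 3^2.
26 is a primitive root mod 73 iff 26^(φ(73)/q) ≢ 1 for every prime q | φ(73), i.e. q ∈ {2, 3}.
26^36 ≡ 72 (mod 73)  [q = 2: ≢ 1 ✓]
26^24 ≡ 8 (mod 73)  [q = 3: ≢ 1 ✓]
None equal 1, so ord_73(26) = 72: 26 is a primitive root.

Yes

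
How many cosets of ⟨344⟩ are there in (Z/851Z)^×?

Since 344 ∈ (Z/851Z)^×, its order divides φ(851) = φ(23·37) = (23−1)·(37−1) = 22·36 = 792 = 2^3 · 3^2 · 11.
Divisors of 792: 1, 2, 3, 4, 6, 8, 9, 11, 12, 18, 22, 24, 33, 36, 44, 66, 72, 88, 99, 132, 198, 264, 396, 792.
Evaluate successive powers at the divisors of 792:
344^1 ≡ 344 (mod 851)
344^2 ≡ 47 (mod 851)
344^3 ≡ 850 (mod 851)
344^4 ≡ 507 (mod 851)
344^6 ≡ 1 (mod 851) ✓
So ord_851(344) = 6, hence |⟨344⟩| = 6.
[(Z/851Z)^× : ⟨344⟩] = 792/6 = 132.

132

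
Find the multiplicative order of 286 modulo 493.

112

By Lagrange's theorem, ord_493(286) divides φ(493) = φ(17·29) = (17−1)·(29−1) = 16·28 = 448 = 2^6 · 7.
Divisors of 448: 1, 2, 4, 7, 8, 14, 16, 28, 32, 56, 64, 112, 224, 448.
Evaluate successive powers at the divisors of 448:
286^1 ≡ 286 (mod 493)
286^2 ≡ 451 (mod 493)
286^4 ≡ 285 (mod 493)
286^7 ≡ 465 (mod 493)
286^8 ≡ 373 (mod 493)
286^14 ≡ 291 (mod 493)
286^16 ≡ 103 (mod 493)
286^28 ≡ 378 (mod 493)
286^32 ≡ 256 (mod 493)
286^56 ≡ 407 (mod 493)
286^64 ≡ 460 (mod 493)
286^112 ≡ 1 (mod 493) ✓
So ord_493(286) = 112.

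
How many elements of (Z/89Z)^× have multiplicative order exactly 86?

0

φ(89) = 89 − 1 = 88 = 2^3 · 11.
Since (Z/89Z)^× is cyclic of order 88, the number of elements of order d is φ(d) when d | 88 and 0 otherwise.
Here 88 is not a multiple of 86, so there are no elements of order 86.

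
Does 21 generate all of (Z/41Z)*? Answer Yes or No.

No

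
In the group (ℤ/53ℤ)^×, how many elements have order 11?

φ(53) = 53 − 1 = 52 = 2^2 · 13.
In a cyclic group of order 52, there are φ(d) elements of order d for each divisor d of 52, and zero for non-divisors.
11 does not divide 52, so no element of (Z/53Z)^× has order 11.

0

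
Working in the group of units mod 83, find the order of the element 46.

82

Since 46 ∈ (Z/83Z)^×, its order divides φ(83) = 83 − 1 = 82 = 2 · 41.
Divisors of 82: 1, 2, 41, 82.
Test each divisor d:
46^1 ≡ 46 (mod 83)
46^2 ≡ 41 (mod 83)
46^41 ≡ 82 (mod 83)
46^82 ≡ 1 (mod 83) ✓
So ord_83(46) = 82.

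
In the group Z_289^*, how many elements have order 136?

φ(289) = φ(17^2) = 17·(17−1) = 272 = 2^4 · 17.
(Z/289Z)^× is cyclic (|G| = 272); a cyclic group of order m has exactly φ(d) elements of each order d | m, and none otherwise.
136 = 2^3 · 17 divides 272, and φ(136) = 64.

64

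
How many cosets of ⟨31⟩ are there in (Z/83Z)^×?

2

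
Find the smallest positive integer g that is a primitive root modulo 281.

3

φ(281) = 281 − 1 = 280 = 2^3 · 5 · 7.
Test candidates g = 2, 3, … against the prime factors q ∈ {2, 5, 7} of φ(281): g is a generator iff g^(280/q) ≢ 1 for every such q.
g = 2: 2^140 ≡ 1 — hits 1, so not a primitive root.
g = 3: 3^140 ≡ 280; 3^56 ≡ 86; 3^40 ≡ 249 — none is 1, so 3 is a primitive root.
The smallest primitive root modulo 281 is 3.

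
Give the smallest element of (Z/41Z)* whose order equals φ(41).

6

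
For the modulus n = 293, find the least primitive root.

2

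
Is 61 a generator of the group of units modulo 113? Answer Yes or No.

No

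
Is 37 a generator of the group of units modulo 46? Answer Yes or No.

Yes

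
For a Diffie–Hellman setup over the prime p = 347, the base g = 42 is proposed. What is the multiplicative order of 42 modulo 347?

173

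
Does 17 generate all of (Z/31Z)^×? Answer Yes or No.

φ(31) = 31 − 1 = 30 = 2 · 3 · 5.
Test 17^(30/q) mod 31 for each prime factor q of 30:
17^15 ≡ 30 (mod 31)  [q = 2: ≢ 1 ✓]
17^10 ≡ 25 (mod 31)  [q = 3: ≢ 1 ✓]
17^6 ≡ 8 (mod 31)  [q = 5: ≢ 1 ✓]
All checks pass, so 17 has order 30 and is a primitive root modulo 31.

Yes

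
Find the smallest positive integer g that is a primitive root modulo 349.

2

φ(349) = 349 − 1 = 348 = 2^2 · 3 · 29.
Test candidates g = 2, 3, … against the prime factors q ∈ {2, 3, 29} of φ(349): g is a generator iff g^(348/q) ≢ 1 for every such q.
g = 2: 2^174 ≡ 348; 2^116 ≡ 226; 2^12 ≡ 257 — none is 1, so 2 is a primitive root.
So 2 is the smallest generator of (Z/349Z)^×.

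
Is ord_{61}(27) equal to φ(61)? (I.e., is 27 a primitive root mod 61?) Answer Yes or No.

φ(61) = 61 − 1 = 60 = 2^2 · 3 · 5.
27 is a primitive root mod 61 iff 27^(φ(61)/q) ≢ 1 for every prime q | φ(61), i.e. q ∈ {2, 3, 5}.
27^30 ≡ 1 (mod 61)  [q = 2: ≡ 1 ✗]
27^20 ≡ 1 (mod 61)  [q = 3: ≡ 1 ✗]
27^12 ≡ 58 (mod 61)  [q = 5: ≢ 1 ✓]
27^30 ≡ 1 shows ord(27) | 30, strictly less than φ(61); not a primitive root.

No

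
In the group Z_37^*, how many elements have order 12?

4

φ(37) = 37 − 1 = 36 = 2^2 · 3^2.
(Z/37Z)^× is cyclic (|G| = 36); a cyclic group of order m has exactly φ(d) elements of each order d | m, and none otherwise.
12 = 2^2 · 3 divides 36, and φ(12) = 4.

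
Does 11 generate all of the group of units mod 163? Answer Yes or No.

φ(163) = 163 − 1 = 162 = 2 · 3^4.
11 is a primitive root mod 163 iff 11^(φ(163)/q) ≢ 1 for every prime q | φ(163), i.e. q ∈ {2, 3}.
11^81 ≡ 162 (mod 163)  [q = 2: ≢ 1 ✓]
11^54 ≡ 58 (mod 163)  [q = 3: ≢ 1 ✓]
None equal 1, so ord_163(11) = 162: 11 is a primitive root.

Yes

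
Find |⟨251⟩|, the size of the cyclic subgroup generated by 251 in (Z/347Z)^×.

By Lagrange's theorem, ord_347(251) divides φ(347) = 347 − 1 = 346 = 2 · 173.
Divisors of 346: 1, 2, 173, 346.
Test each divisor d:
251^1 ≡ 251
251^2 ≡ 194
251^173 ≡ 1
The smallest such exponent is 173, so the order of 251 is 173.

173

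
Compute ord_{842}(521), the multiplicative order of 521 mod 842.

By Lagrange's theorem, ord_842(521) divides φ(842) = φ(2)·φ(421) = 1·420 = 420 = 2^2 · 3 · 5 · 7.
Divisors of 420: 1, 2, 3, 4, 5, 6, 7, 10, 12, 14, 15, 20, 21, 28, 30, 35, 42, 60, 70, 84, 105, 140, 210, 420.
Test each divisor d:
521^1 ≡ 521
521^2 ≡ 317
521^3 ≡ 125
521^4 ≡ 291
521^5 ≡ 51
521^6 ≡ 469
521^7 ≡ 169
521^10 ≡ 75
521^12 ≡ 199
521^14 ≡ 775
521^15 ≡ 457
521^20 ≡ 573
521^21 ≡ 465
521^28 ≡ 279
521^30 ≡ 33
521^35 ≡ 841
521^42 ≡ 673
521^60 ≡ 247
521^70 ≡ 1
The smallest such exponent is 70, so the order of 521 is 70.

70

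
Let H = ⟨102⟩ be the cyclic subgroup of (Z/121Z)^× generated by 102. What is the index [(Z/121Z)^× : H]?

2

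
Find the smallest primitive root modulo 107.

2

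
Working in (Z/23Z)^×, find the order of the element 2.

By Lagrange's theorem, ord_23(2) divides φ(23) = 23 − 1 = 22 = 2 · 11.
Divisors of 22: 1, 2, 11, 22.
Test each divisor d:
2^1 ≡ 2 (mod 23)
2^2 ≡ 4 (mod 23)
2^11 ≡ 1 (mod 23) ✓
The smallest such exponent is 11, so the order of 2 is 11.

11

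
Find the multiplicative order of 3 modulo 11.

5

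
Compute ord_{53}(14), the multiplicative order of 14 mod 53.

52

By Lagrange's theorem, ord_53(14) divides φ(53) = 53 − 1 = 52 = 2^2 · 13.
Divisors of 52: 1, 2, 4, 13, 26, 52.
Test each divisor d:
14^1 ≡ 14 (mod 53)
14^2 ≡ 37 (mod 53)
14^4 ≡ 44 (mod 53)
14^13 ≡ 23 (mod 53)
14^26 ≡ 52 (mod 53)
14^52 ≡ 1 (mod 53) ✓
The smallest such exponent is 52, so the order of 14 is 52.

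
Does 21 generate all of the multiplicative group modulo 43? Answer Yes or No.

No

φ(43) = 43 − 1 = 42 = 2 · 3 · 7.
21 is a primitive root mod 43 iff 21^(φ(43)/q) ≢ 1 for every prime q | φ(43), i.e. q ∈ {2, 3, 7}.
21^21 ≡ 1 (mod 43)  [q = 2: ≡ 1 ✗]
21^14 ≡ 1 (mod 43)  [q = 3: ≡ 1 ✗]
21^6 ≡ 41 (mod 43)  [q = 7: ≢ 1 ✓]
The check at q = 2 fails, so 21 generates a proper subgroup.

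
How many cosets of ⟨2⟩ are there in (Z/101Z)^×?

The order of 2 must divide φ(101) = 101 − 1 = 100 = 2^2 · 5^2.
Divisors of 100: 1, 2, 4, 5, 10, 20, 25, 50, 100.
Check 2^d mod 101 for each divisor in increasing order:
2^1 ≡ 2 (mod 101)
2^2 ≡ 4 (mod 101)
2^4 ≡ 16 (mod 101)
2^5 ≡ 32 (mod 101)
2^10 ≡ 14 (mod 101)
2^20 ≡ 95 (mod 101)
2^25 ≡ 10 (mod 101)
2^50 ≡ 100 (mod 101)
2^100 ≡ 1 (mod 101) ✓
The order of 2 is 100, so the subgroup it generates has 100 elements.
The index is φ(101) / ord(2) = 100 / 100 = 1.

1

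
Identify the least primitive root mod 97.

φ(97) = 97 − 1 = 96 = 2^5 · 3.
g is a primitive root iff g^(96/q) ≢ 1 (mod 97) for each prime q ∈ {2, 3}.
g = 2: 2^48 ≡ 1 — hits 1, so not a primitive root.
g = 3: 3^48 ≡ 1 — hits 1, so not a primitive root.
g = 4: 4^48 ≡ 1 — hits 1, so not a primitive root.
g = 5: 5^48 ≡ 96; 5^32 ≡ 35 — none is 1, so 5 is a primitive root.
So 5 is the smallest generator of (Z/97Z)^×.

5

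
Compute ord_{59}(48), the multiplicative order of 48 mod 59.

The order of 48 must divide φ(59) = 59 − 1 = 58 = 2 · 29.
Divisors of 58: 1, 2, 29, 58.
Evaluate successive powers at the divisors of 58:
48^1 ≡ 48
48^2 ≡ 3
48^29 ≡ 1
Hence ord(48) = 29.

29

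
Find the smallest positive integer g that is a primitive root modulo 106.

3

φ(106) = φ(2)·φ(53) = 1·52 = 52 = 2^2 · 13.
Test candidates g = 2, 3, … against the prime factors q ∈ {2, 13} of φ(106): g is a generator iff g^(52/q) ≢ 1 for every such q.
g = 2: gcd(2, 106) = 2 > 1, not a unit — skip.
g = 3: 3^26 ≡ 105; 3^4 ≡ 81 — none is 1, so 3 is a primitive root.
The smallest primitive root modulo 106 is 3.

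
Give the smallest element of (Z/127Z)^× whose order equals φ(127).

φ(127) = 127 − 1 = 126 = 2 · 3^2 · 7.
Test candidates g = 2, 3, … against the prime factors q ∈ {2, 3, 7} of φ(127): g is a generator iff g^(126/q) ≢ 1 for every such q.
g = 2: 2^63 ≡ 1 — hits 1, so not a primitive root.
g = 3: 3^63 ≡ 126; 3^42 ≡ 107; 3^18 ≡ 4 — none is 1, so 3 is a primitive root.
Hence the least primitive root of 127 is 3.

3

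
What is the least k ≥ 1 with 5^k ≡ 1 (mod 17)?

16

By Lagrange's theorem, ord_17(5) divides φ(17) = 17 − 1 = 16 = 2^4.
Divisors of 16: 1, 2, 4, 8, 16.
Test each divisor d:
5^1 ≡ 5 (mod 17)
5^2 ≡ 8 (mod 17)
5^4 ≡ 13 (mod 17)
5^8 ≡ 16 (mod 17)
5^16 ≡ 1 (mod 17) ✓
The smallest such exponent is 16, so the order of 5 is 16.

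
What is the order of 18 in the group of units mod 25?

4

ord(18) | φ(25) = φ(5^2) = 5·(5−1) = 20 = 2^2 · 5.
Divisors of 20: 1, 2, 4, 5, 10, 20.
Compute 18^d (mod 25) for the divisors d until we hit 1:
18^1 ≡ 18
18^2 ≡ 24
18^4 ≡ 1
Hence ord(18) = 4.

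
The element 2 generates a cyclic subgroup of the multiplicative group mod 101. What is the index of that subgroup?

The order of 2 must divide φ(101) = 101 − 1 = 100 = 2^2 · 5^2.
Divisors of 100: 1, 2, 4, 5, 10, 20, 25, 50, 100.
Evaluate successive powers at the divisors of 100:
2^1 ≡ 2 (mod 101)
2^2 ≡ 4 (mod 101)
2^4 ≡ 16 (mod 101)
2^5 ≡ 32 (mod 101)
2^10 ≡ 14 (mod 101)
2^20 ≡ 95 (mod 101)
2^25 ≡ 10 (mod 101)
2^50 ≡ 100 (mod 101)
2^100 ≡ 1 (mod 101) ✓
Thus |⟨2⟩| = ord(2) = 100.
Index = |(Z/101Z)^×| / |⟨2⟩| = 100 / 100 = 1.

1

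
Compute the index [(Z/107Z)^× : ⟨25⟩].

2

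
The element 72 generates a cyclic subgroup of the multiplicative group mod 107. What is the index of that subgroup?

Since 72 ∈ (Z/107Z)^×, its order divides φ(107) = 107 − 1 = 106 = 2 · 53.
Divisors of 106: 1, 2, 53, 106.
Check 72^d mod 107 for each divisor in increasing order:
72^1 ≡ 72 (mod 107)
72^2 ≡ 48 (mod 107)
72^53 ≡ 106 (mod 107)
72^106 ≡ 1 (mod 107) ✓
So ord_107(72) = 106, hence |⟨72⟩| = 106.
The index is φ(107) / ord(72) = 106 / 106 = 1.

1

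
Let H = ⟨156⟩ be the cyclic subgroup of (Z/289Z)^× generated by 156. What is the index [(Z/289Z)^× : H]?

1

Since 156 ∈ (Z/289Z)^×, its order divides φ(289) = φ(17^2) = 17·(17−1) = 272 = 2^4 · 17.
Divisors of 272: 1, 2, 4, 8, 16, 17, 34, 68, 136, 272.
Evaluate successive powers at the divisors of 272:
156^1 ≡ 156
156^2 ≡ 60
156^4 ≡ 132
156^8 ≡ 84
156^16 ≡ 120
156^17 ≡ 224
156^34 ≡ 179
156^68 ≡ 251
156^136 ≡ 288
156^272 ≡ 1
So ord_289(156) = 272, hence |⟨156⟩| = 272.
The index is φ(289) / ord(156) = 272 / 272 = 1.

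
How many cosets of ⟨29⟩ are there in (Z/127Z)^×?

ord(29) | φ(127) = 127 − 1 = 126 = 2 · 3^2 · 7.
Divisors of 126: 1, 2, 3, 6, 7, 9, 14, 18, 21, 42, 63, 126.
Compute 29^d (mod 127) for the divisors d until we hit 1:
29^1 ≡ 29 (mod 127)
29^2 ≡ 79 (mod 127)
29^3 ≡ 5 (mod 127)
29^6 ≡ 25 (mod 127)
29^7 ≡ 90 (mod 127)
29^9 ≡ 125 (mod 127)
29^14 ≡ 99 (mod 127)
29^18 ≡ 4 (mod 127)
29^21 ≡ 20 (mod 127)
29^42 ≡ 19 (mod 127)
29^63 ≡ 126 (mod 127)
29^126 ≡ 1 (mod 127) ✓
Thus |⟨29⟩| = ord(29) = 126.
[(Z/127Z)^× : ⟨29⟩] = 126/126 = 1.

1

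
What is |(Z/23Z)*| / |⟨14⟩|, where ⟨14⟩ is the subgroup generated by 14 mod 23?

ord(14) | φ(23) = 23 − 1 = 22 = 2 · 11.
Divisors of 22: 1, 2, 11, 22.
Test each divisor d:
14^1 ≡ 14 (mod 23)
14^2 ≡ 12 (mod 23)
14^11 ≡ 22 (mod 23)
14^22 ≡ 1 (mod 23) ✓
The order of 14 is 22, so the subgroup it generates has 22 elements.
Index = |(Z/23Z)^×| / |⟨14⟩| = 22 / 22 = 1.

1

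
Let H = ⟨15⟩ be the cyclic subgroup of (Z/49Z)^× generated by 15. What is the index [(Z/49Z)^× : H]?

6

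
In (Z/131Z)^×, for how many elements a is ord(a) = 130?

48

φ(131) = 131 − 1 = 130 = 2 · 5 · 13.
(Z/131Z)^× is cyclic (|G| = 130); a cyclic group of order m has exactly φ(d) elements of each order d | m, and none otherwise.
130 = 2 · 5 · 13 divides 130, and φ(130) = 48.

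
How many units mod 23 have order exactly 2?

φ(23) = 23 − 1 = 22 = 2 · 11.
Since (Z/23Z)^× is cyclic of order 22, the number of elements of order d is φ(d) when d | 22 and 0 otherwise.
2 | 22, and φ(2) = 2 − 1 = 1.

1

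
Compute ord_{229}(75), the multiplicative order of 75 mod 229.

Since 75 ∈ (Z/229Z)^×, its order divides φ(229) = 229 − 1 = 228 = 2^2 · 3 · 19.
Divisors of 228: 1, 2, 3, 4, 6, 12, 19, 38, 57, 76, 114, 228.
Evaluate successive powers at the divisors of 228:
75^1 ≡ 75
75^2 ≡ 129
75^3 ≡ 57
75^4 ≡ 153
75^6 ≡ 43
75^12 ≡ 17
75^19 ≡ 94
75^38 ≡ 134
75^57 ≡ 1
Hence ord(75) = 57.

57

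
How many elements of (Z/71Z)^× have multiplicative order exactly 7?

φ(71) = 71 − 1 = 70 = 2 · 5 · 7.
In a cyclic group of order 70, there are φ(d) elements of order d for each divisor d of 70, and zero for non-divisors.
7 | 70, and φ(7) = 7 − 1 = 6.

6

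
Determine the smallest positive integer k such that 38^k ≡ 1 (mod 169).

26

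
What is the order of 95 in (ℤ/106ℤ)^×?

By Lagrange's theorem, ord_106(95) divides φ(106) = φ(2)·φ(53) = 1·52 = 52 = 2^2 · 13.
Divisors of 52: 1, 2, 4, 13, 26, 52.
Compute 95^d (mod 106) for the divisors d until we hit 1:
95^1 ≡ 95 (mod 106)
95^2 ≡ 15 (mod 106)
95^4 ≡ 13 (mod 106)
95^13 ≡ 1 (mod 106) ✓
Therefore the multiplicative order of 95 modulo 106 is 13.

13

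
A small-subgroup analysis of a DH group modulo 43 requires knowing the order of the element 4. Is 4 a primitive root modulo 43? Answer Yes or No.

φ(43) = 43 − 1 = 42 = 2 · 3 · 7.
An element g generates (Z/43Z)^× iff g^(42/q) ≢ 1 (mod 43) for each prime q ∈ {2, 3, 7}.
4^21 ≡ 1 (mod 43)  [q = 2: ≡ 1 ✗]
4^14 ≡ 1 (mod 43)  [q = 3: ≡ 1 ✗]
4^6 ≡ 11 (mod 43)  [q = 7: ≢ 1 ✓]
4^21 ≡ 1 shows ord(4) | 21, strictly less than φ(43); not a primitive root.

No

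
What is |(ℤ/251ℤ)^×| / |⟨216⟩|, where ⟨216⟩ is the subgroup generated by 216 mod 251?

1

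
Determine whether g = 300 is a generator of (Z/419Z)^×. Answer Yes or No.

No

φ(419) = 419 − 1 = 418 = 2 · 11 · 19.
300 is a primitive root mod 419 iff 300^(φ(419)/q) ≢ 1 for every prime q | φ(419), i.e. q ∈ {2, 11, 19}.
300^209 ≡ 1 (mod 419)  [q = 2: ≡ 1 ✗]
300^38 ≡ 13 (mod 419)  [q = 11: ≢ 1 ✓]
300^22 ≡ 1 (mod 419)  [q = 19: ≡ 1 ✗]
The check at q = 2 fails, so 300 generates a proper subgroup.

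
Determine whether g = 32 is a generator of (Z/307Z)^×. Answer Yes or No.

No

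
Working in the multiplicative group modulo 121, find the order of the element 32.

22

The order of 32 must divide φ(121) = φ(11^2) = 11·(11−1) = 110 = 2 · 5 · 11.
Divisors of 110: 1, 2, 5, 10, 11, 22, 55, 110.
Check 32^d mod 121 for each divisor in increasing order:
32^1 ≡ 32 (mod 121)
32^2 ≡ 56 (mod 121)
32^5 ≡ 43 (mod 121)
32^10 ≡ 34 (mod 121)
32^11 ≡ 120 (mod 121)
32^22 ≡ 1 (mod 121) ✓
So ord_121(32) = 22.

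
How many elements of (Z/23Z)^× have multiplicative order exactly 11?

φ(23) = 23 − 1 = 22 = 2 · 11.
In a cyclic group of order 22, there are φ(d) elements of order d for each divisor d of 22, and zero for non-divisors.
11 | 22, and φ(11) = 11 − 1 = 10.

10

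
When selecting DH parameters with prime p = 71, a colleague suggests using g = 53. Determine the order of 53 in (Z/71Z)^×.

70

By Lagrange's theorem, ord_71(53) divides φ(71) = 71 − 1 = 70 = 2 · 5 · 7.
Divisors of 70: 1, 2, 5, 7, 10, 14, 35, 70.
Check 53^d mod 71 for each divisor in increasing order:
53^1 ≡ 53
53^2 ≡ 40
53^5 ≡ 26
53^7 ≡ 46
53^10 ≡ 37
53^14 ≡ 57
53^35 ≡ 70
53^70 ≡ 1
Hence ord(53) = 70.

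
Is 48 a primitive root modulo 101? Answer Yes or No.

Yes

φ(101) = 101 − 1 = 100 = 2^2 · 5^2.
48 is a primitive root mod 101 iff 48^(φ(101)/q) ≢ 1 for every prime q | φ(101), i.e. q ∈ {2, 5}.
48^50 ≡ 100 (mod 101)  [q = 2: ≢ 1 ✓]
48^20 ≡ 87 (mod 101)  [q = 5: ≢ 1 ✓]
Every test exponent gives a nontrivial residue, hence 48 generates the full group.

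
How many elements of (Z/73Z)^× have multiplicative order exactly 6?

φ(73) = 73 − 1 = 72 = 2^3 · 3^2.
(Z/73Z)^× is cyclic (|G| = 72); a cyclic group of order m has exactly φ(d) elements of each order d | m, and none otherwise.
6 = 2 · 3 divides 72, and φ(6) = 2.

2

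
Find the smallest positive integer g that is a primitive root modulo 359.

7

φ(359) = 359 − 1 = 358 = 2 · 179.
Test candidates g = 2, 3, … against the prime factors q ∈ {2, 179} of φ(359): g is a generator iff g^(358/q) ≢ 1 for every such q.
g = 2: 2^179 ≡ 1 — hits 1, so not a primitive root.
g = 3: 3^179 ≡ 1 — hits 1, so not a primitive root.
g = 4: 4^179 ≡ 1 — hits 1, so not a primitive root.
g = 5: 5^179 ≡ 1 — hits 1, so not a primitive root.
g = 6: 6^179 ≡ 1 — hits 1, so not a primitive root.
g = 7: 7^179 ≡ 358; 7^2 ≡ 49 — none is 1, so 7 is a primitive root.
The smallest primitive root modulo 359 is 7.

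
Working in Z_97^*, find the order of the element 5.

The order of 5 must divide φ(97) = 97 − 1 = 96 = 2^5 · 3.
Divisors of 96: 1, 2, 3, 4, 6, 8, 12, 16, 24, 32, 48, 96.
Evaluate successive powers at the divisors of 96:
5^1 ≡ 5
5^2 ≡ 25
5^3 ≡ 28
5^4 ≡ 43
5^6 ≡ 8
5^8 ≡ 6
5^12 ≡ 64
5^16 ≡ 36
5^24 ≡ 22
5^32 ≡ 35
5^48 ≡ 96
5^96 ≡ 1
So ord_97(5) = 96.

96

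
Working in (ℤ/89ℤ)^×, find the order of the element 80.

44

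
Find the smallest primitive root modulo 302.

7

φ(302) = φ(2)·φ(151) = 1·150 = 150 = 2 · 3 · 5^2.
Test candidates g = 2, 3, … against the prime factors q ∈ {2, 3, 5} of φ(302): g is a generator iff g^(150/q) ≢ 1 for every such q.
g = 2: gcd(2, 302) = 2 > 1, not a unit — skip.
g = 3: 3^75 ≡ 301; 3^50 ≡ 1 — hits 1, so not a primitive root.
g = 4: gcd(4, 302) = 2 > 1, not a unit — skip.
g = 5: 5^75 ≡ 1 — hits 1, so not a primitive root.
g = 6: gcd(6, 302) = 2 > 1, not a unit — skip.
g = 7: 7^75 ≡ 301; 7^50 ≡ 183; 7^30 ≡ 159 — none is 1, so 7 is a primitive root.
Hence the least primitive root of 302 is 7.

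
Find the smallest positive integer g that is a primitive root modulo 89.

3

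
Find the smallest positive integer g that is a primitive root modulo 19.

2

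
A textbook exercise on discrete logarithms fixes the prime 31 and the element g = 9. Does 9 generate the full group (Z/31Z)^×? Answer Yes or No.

No

φ(31) = 31 − 1 = 30 = 2 · 3 · 5.
9 is a primitive root mod 31 iff 9^(φ(31)/q) ≢ 1 for every prime q | φ(31), i.e. q ∈ {2, 3, 5}.
9^15 ≡ 1 (mod 31)  [q = 2: ≡ 1 ✗]
9^10 ≡ 5 (mod 31)  [q = 3: ≢ 1 ✓]
9^6 ≡ 8 (mod 31)  [q = 5: ≢ 1 ✓]
The check at q = 2 fails, so 9 generates a proper subgroup.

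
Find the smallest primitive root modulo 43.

φ(43) = 43 − 1 = 42 = 2 · 3 · 7.
g is a primitive root iff g^(42/q) ≢ 1 (mod 43) for each prime q ∈ {2, 3, 7}.
g = 2: 2^21 ≡ 42; 2^14 ≡ 1 — hits 1, so not a primitive root.
g = 3: 3^21 ≡ 42; 3^14 ≡ 36; 3^6 ≡ 41 — none is 1, so 3 is a primitive root.
The smallest primitive root modulo 43 is 3.

3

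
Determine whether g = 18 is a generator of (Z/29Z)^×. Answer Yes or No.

Yes

φ(29) = 29 − 1 = 28 = 2^2 · 7.
18 is a primitive root mod 29 iff 18^(φ(29)/q) ≢ 1 for every prime q | φ(29), i.e. q ∈ {2, 7}.
18^14 ≡ 28 (mod 29)  [q = 2: ≢ 1 ✓]
18^4 ≡ 25 (mod 29)  [q = 7: ≢ 1 ✓]
All checks pass, so 18 has order 28 and is a primitive root modulo 29.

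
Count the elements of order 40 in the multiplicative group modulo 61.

φ(61) = 61 − 1 = 60 = 2^2 · 3 · 5.
Since (Z/61Z)^× is cyclic of order 60, the number of elements of order d is φ(d) when d | 60 and 0 otherwise.
40 does not divide 60, so no element of (Z/61Z)^× has order 40.

0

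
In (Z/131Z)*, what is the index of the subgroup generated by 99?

The order of 99 must divide φ(131) = 131 − 1 = 130 = 2 · 5 · 13.
Divisors of 130: 1, 2, 5, 10, 13, 26, 65, 130.
Compute 99^d (mod 131) for the divisors d until we hit 1:
99^1 ≡ 99
99^2 ≡ 107
99^5 ≡ 39
99^10 ≡ 80
99^13 ≡ 1
So ord_131(99) = 13, hence |⟨99⟩| = 13.
[(Z/131Z)^× : ⟨99⟩] = 130/13 = 10.

10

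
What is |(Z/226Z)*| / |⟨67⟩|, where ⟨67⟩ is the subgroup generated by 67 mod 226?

1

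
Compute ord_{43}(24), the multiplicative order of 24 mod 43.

Since 24 ∈ (Z/43Z)^×, its order divides φ(43) = 43 − 1 = 42 = 2 · 3 · 7.
Divisors of 42: 1, 2, 3, 6, 7, 14, 21, 42.
Compute 24^d (mod 43) for the divisors d until we hit 1:
24^1 ≡ 24
24^2 ≡ 17
24^3 ≡ 21
24^6 ≡ 11
24^7 ≡ 6
24^14 ≡ 36
24^21 ≡ 1
Hence ord(24) = 21.

21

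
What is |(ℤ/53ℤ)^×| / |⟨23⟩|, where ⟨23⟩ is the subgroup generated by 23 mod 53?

The order of 23 must divide φ(53) = 53 − 1 = 52 = 2^2 · 13.
Divisors of 52: 1, 2, 4, 13, 26, 52.
Check 23^d mod 53 for each divisor in increasing order:
23^1 ≡ 23 (mod 53)
23^2 ≡ 52 (mod 53)
23^4 ≡ 1 (mod 53) ✓
The order of 23 is 4, so the subgroup it generates has 4 elements.
The index is φ(53) / ord(23) = 52 / 4 = 13.

13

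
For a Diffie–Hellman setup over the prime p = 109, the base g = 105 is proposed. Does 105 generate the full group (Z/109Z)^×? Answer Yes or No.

No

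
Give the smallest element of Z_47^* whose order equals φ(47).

φ(47) = 47 − 1 = 46 = 2 · 23.
g is a primitive root iff g^(46/q) ≢ 1 (mod 47) for each prime q ∈ {2, 23}.
g = 2: 2^23 ≡ 1 — hits 1, so not a primitive root.
g = 3: 3^23 ≡ 1 — hits 1, so not a primitive root.
g = 4: 4^23 ≡ 1 — hits 1, so not a primitive root.
g = 5: 5^23 ≡ 46; 5^2 ≡ 25 — none is 1, so 5 is a primitive root.
The smallest primitive root modulo 47 is 5.

5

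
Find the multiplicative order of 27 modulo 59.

29

By Lagrange's theorem, ord_59(27) divides φ(59) = 59 − 1 = 58 = 2 · 29.
Divisors of 58: 1, 2, 29, 58.
Evaluate successive powers at the divisors of 58:
27^1 ≡ 27
27^2 ≡ 21
27^29 ≡ 1
Hence ord(27) = 29.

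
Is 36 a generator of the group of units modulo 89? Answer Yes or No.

No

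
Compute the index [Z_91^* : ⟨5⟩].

6

By Lagrange's theorem, ord_91(5) divides φ(91) = φ(7·13) = (7−1)·(13−1) = 6·12 = 72 = 2^3 · 3^2.
Divisors of 72: 1, 2, 3, 4, 6, 8, 9, 12, 18, 24, 36, 72.
Check 5^d mod 91 for each divisor in increasing order:
5^1 ≡ 5 (mod 91)
5^2 ≡ 25 (mod 91)
5^3 ≡ 34 (mod 91)
5^4 ≡ 79 (mod 91)
5^6 ≡ 64 (mod 91)
5^8 ≡ 53 (mod 91)
5^9 ≡ 83 (mod 91)
5^12 ≡ 1 (mod 91) ✓
So ord_91(5) = 12, hence |⟨5⟩| = 12.
[(Z/91Z)^× : ⟨5⟩] = 72/12 = 6.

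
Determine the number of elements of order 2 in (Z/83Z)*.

1

φ(83) = 83 − 1 = 82 = 2 · 41.
Since (Z/83Z)^× is cyclic of order 82, the number of elements of order d is φ(d) when d | 82 and 0 otherwise.
2 | 82, and φ(2) = 2 − 1 = 1.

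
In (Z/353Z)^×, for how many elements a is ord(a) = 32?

16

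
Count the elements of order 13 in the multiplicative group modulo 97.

0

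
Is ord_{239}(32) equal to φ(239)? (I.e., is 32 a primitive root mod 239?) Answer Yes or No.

φ(239) = 239 − 1 = 238 = 2 · 7 · 17.
32 is a primitive root mod 239 iff 32^(φ(239)/q) ≢ 1 for every prime q | φ(239), i.e. q ∈ {2, 7, 17}.
32^119 ≡ 1 (mod 239)  [q = 2: ≡ 1 ✗]
32^34 ≡ 24 (mod 239)  [q = 7: ≢ 1 ✓]
32^14 ≡ 40 (mod 239)  [q = 17: ≢ 1 ✓]
Since 32^119 ≡ 1, the order of 32 divides 119 < 238, so 32 is not a primitive root.

No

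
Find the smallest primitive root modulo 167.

φ(167) = 167 − 1 = 166 = 2 · 83.
Test candidates g = 2, 3, … against the prime factors q ∈ {2, 83} of φ(167): g is a generator iff g^(166/q) ≢ 1 for every such q.
g = 2: 2^83 ≡ 1 — hits 1, so not a primitive root.
g = 3: 3^83 ≡ 1 — hits 1, so not a primitive root.
g = 4: 4^83 ≡ 1 — hits 1, so not a primitive root.
g = 5: 5^83 ≡ 166; 5^2 ≡ 25 — none is 1, so 5 is a primitive root.
So 5 is the smallest generator of (Z/167Z)^×.

5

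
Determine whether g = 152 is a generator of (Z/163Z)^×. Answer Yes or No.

φ(163) = 163 − 1 = 162 = 2 · 3^4.
It suffices to check that the order of 152 is not a proper divisor of 162: compute 152^(162/q) for q ∈ {2, 3}.
152^81 ≡ 1 (mod 163)  [q = 2: ≡ 1 ✗]
152^54 ≡ 58 (mod 163)  [q = 3: ≢ 1 ✓]
Since 152^81 ≡ 1, the order of 152 divides 81 < 162, so 152 is not a primitive root.

No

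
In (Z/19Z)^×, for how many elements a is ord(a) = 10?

0

φ(19) = 19 − 1 = 18 = 2 · 3^2.
Since (Z/19Z)^× is cyclic of order 18, the number of elements of order d is φ(d) when d | 18 and 0 otherwise.
Here 18 is not a multiple of 10, so there are no elements of order 10.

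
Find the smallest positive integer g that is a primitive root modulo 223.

3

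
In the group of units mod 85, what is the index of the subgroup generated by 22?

ord(22) | φ(85) = φ(5·17) = (5−1)·(17−1) = 4·16 = 64 = 2^6.
Divisors of 64: 1, 2, 4, 8, 16, 32, 64.
Check 22^d mod 85 for each divisor in increasing order:
22^1 ≡ 22
22^2 ≡ 59
22^4 ≡ 81
22^8 ≡ 16
22^16 ≡ 1
So ord_85(22) = 16, hence |⟨22⟩| = 16.
Index = |(Z/85Z)^×| / |⟨22⟩| = 64 / 16 = 4.

4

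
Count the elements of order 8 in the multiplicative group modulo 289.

φ(289) = φ(17^2) = 17·(17−1) = 272 = 2^4 · 17.
Since (Z/289Z)^× is cyclic of order 272, the number of elements of order d is φ(d) when d | 272 and 0 otherwise.
8 = 2^3 divides 272, and φ(8) = 4.

4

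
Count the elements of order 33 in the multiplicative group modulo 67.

20

φ(67) = 67 − 1 = 66 = 2 · 3 · 11.
In a cyclic group of order 66, there are φ(d) elements of order d for each divisor d of 66, and zero for non-divisors.
33 = 3 · 11 divides 66, and φ(33) = 20.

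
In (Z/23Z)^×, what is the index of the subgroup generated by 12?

The order of 12 must divide φ(23) = 23 − 1 = 22 = 2 · 11.
Divisors of 22: 1, 2, 11, 22.
Check 12^d mod 23 for each divisor in increasing order:
12^1 ≡ 12 (mod 23)
12^2 ≡ 6 (mod 23)
12^11 ≡ 1 (mod 23) ✓
Thus |⟨12⟩| = ord(12) = 11.
[(Z/23Z)^× : ⟨12⟩] = 22/11 = 2.

2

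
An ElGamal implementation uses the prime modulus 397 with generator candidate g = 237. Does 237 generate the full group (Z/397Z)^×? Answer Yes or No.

No

φ(397) = 397 − 1 = 396 = 2^2 · 3^2 · 11.
Test 237^(396/q) mod 397 for each prime factor q of 396:
237^198 ≡ 1 (mod 397)  [q = 2: ≡ 1 ✗]
237^132 ≡ 362 (mod 397)  [q = 3: ≢ 1 ✓]
237^36 ≡ 273 (mod 397)  [q = 11: ≢ 1 ✓]
Since 237^198 ≡ 1, the order of 237 divides 198 < 396, so 237 is not a primitive root.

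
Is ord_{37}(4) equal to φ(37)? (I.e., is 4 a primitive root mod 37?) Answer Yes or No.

φ(37) = 37 − 1 = 36 = 2^2 · 3^2.
It suffices to check that the order of 4 is not a proper divisor of 36: compute 4^(36/q) for q ∈ {2, 3}.
4^18 ≡ 1 (mod 37)  [q = 2: ≡ 1 ✗]
4^12 ≡ 10 (mod 37)  [q = 3: ≢ 1 ✓]
The check at q = 2 fails, so 4 generates a proper subgroup.

No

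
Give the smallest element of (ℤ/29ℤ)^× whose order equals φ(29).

2

φ(29) = 29 − 1 = 28 = 2^2 · 7.
g is a primitive root iff g^(28/q) ≢ 1 (mod 29) for each prime q ∈ {2, 7}.
g = 2: 2^14 ≡ 28; 2^4 ≡ 16 — none is 1, so 2 is a primitive root.
Hence the least primitive root of 29 is 2.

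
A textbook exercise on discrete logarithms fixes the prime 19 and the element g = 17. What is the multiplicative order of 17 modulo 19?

9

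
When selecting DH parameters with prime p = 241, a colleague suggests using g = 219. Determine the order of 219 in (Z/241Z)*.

By Lagrange's theorem, ord_241(219) divides φ(241) = 241 − 1 = 240 = 2^4 · 3 · 5.
Divisors of 240: 1, 2, 3, 4, 5, 6, 8, 10, 12, 15, 16, 20, 24, 30, 40, 48, 60, 80, 120, 240.
Test each divisor d:
219^1 ≡ 219 (mod 241)
219^2 ≡ 2 (mod 241)
219^3 ≡ 197 (mod 241)
219^4 ≡ 4 (mod 241)
219^5 ≡ 153 (mod 241)
219^6 ≡ 8 (mod 241)
219^8 ≡ 16 (mod 241)
219^10 ≡ 32 (mod 241)
219^12 ≡ 64 (mod 241)
219^15 ≡ 76 (mod 241)
219^16 ≡ 15 (mod 241)
219^20 ≡ 60 (mod 241)
219^24 ≡ 240 (mod 241)
219^30 ≡ 233 (mod 241)
219^40 ≡ 226 (mod 241)
219^48 ≡ 1 (mod 241) ✓
So ord_241(219) = 48.

48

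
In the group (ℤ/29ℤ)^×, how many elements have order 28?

φ(29) = 29 − 1 = 28 = 2^2 · 7.
In a cyclic group of order 28, there are φ(d) elements of order d for each divisor d of 28, and zero for non-divisors.
28 = 2^2 · 7 divides 28, and φ(28) = 12.

12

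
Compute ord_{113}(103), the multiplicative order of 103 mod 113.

112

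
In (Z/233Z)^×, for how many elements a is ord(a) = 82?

φ(233) = 233 − 1 = 232 = 2^3 · 29.
Since (Z/233Z)^× is cyclic of order 232, the number of elements of order d is φ(d) when d | 232 and 0 otherwise.
Since 82 ∤ 232, the count is 0.

0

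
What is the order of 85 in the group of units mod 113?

14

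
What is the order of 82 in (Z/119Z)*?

48

Since 82 ∈ (Z/119Z)^×, its order divides φ(119) = φ(7·17) = (7−1)·(17−1) = 6·16 = 96 = 2^5 · 3.
Divisors of 96: 1, 2, 3, 4, 6, 8, 12, 16, 24, 32, 48, 96.
Check 82^d mod 119 for each divisor in increasing order:
82^1 ≡ 82 (mod 119)
82^2 ≡ 60 (mod 119)
82^3 ≡ 41 (mod 119)
82^4 ≡ 30 (mod 119)
82^6 ≡ 15 (mod 119)
82^8 ≡ 67 (mod 119)
82^12 ≡ 106 (mod 119)
82^16 ≡ 86 (mod 119)
82^24 ≡ 50 (mod 119)
82^32 ≡ 18 (mod 119)
82^48 ≡ 1 (mod 119) ✓
So ord_119(82) = 48.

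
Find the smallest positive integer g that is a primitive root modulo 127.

3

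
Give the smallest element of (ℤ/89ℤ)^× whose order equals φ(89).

φ(89) = 89 − 1 = 88 = 2^3 · 11.
Test candidates g = 2, 3, … against the prime factors q ∈ {2, 11} of φ(89): g is a generator iff g^(88/q) ≢ 1 for every such q.
g = 2: 2^44 ≡ 1 — hits 1, so not a primitive root.
g = 3: 3^44 ≡ 88; 3^8 ≡ 64 — none is 1, so 3 is a primitive root.
Hence the least primitive root of 89 is 3.

3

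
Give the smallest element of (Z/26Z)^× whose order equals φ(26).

7

φ(26) = φ(2)·φ(13) = 1·12 = 12 = 2^2 · 3.
Test candidates g = 2, 3, … against the prime factors q ∈ {2, 3} of φ(26): g is a generator iff g^(12/q) ≢ 1 for every such q.
g = 2: gcd(2, 26) = 2 > 1, not a unit — skip.
g = 3: 3^6 ≡ 1 — hits 1, so not a primitive root.
g = 4: gcd(4, 26) = 2 > 1, not a unit — skip.
g = 5: 5^6 ≡ 25; 5^4 ≡ 1 — hits 1, so not a primitive root.
g = 6: gcd(6, 26) = 2 > 1, not a unit — skip.
g = 7: 7^6 ≡ 25; 7^4 ≡ 9 — none is 1, so 7 is a primitive root.
So 7 is the smallest generator of (Z/26Z)^×.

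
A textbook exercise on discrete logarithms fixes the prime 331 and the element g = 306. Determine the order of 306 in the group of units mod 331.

ord(306) | φ(331) = 331 − 1 = 330 = 2 · 3 · 5 · 11.
Divisors of 330: 1, 2, 3, 5, 6, 10, 11, 15, 22, 30, 33, 55, 66, 110, 165, 330.
Test each divisor d:
306^1 ≡ 306
306^2 ≡ 294
306^3 ≡ 263
306^5 ≡ 199
306^6 ≡ 321
306^10 ≡ 212
306^11 ≡ 327
306^15 ≡ 151
306^22 ≡ 16
306^30 ≡ 293
306^33 ≡ 267
306^55 ≡ 300
306^66 ≡ 124
306^110 ≡ 299
306^165 ≡ 330
306^330 ≡ 1
The smallest such exponent is 330, so the order of 306 is 330.

330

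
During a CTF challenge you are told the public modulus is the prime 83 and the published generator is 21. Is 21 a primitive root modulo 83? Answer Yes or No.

φ(83) = 83 − 1 = 82 = 2 · 41.
An element g generates (Z/83Z)^× iff g^(82/q) ≢ 1 (mod 83) for each prime q ∈ {2, 41}.
21^41 ≡ 1 (mod 83)  [q = 2: ≡ 1 ✗]
21^2 ≡ 26 (mod 83)  [q = 41: ≢ 1 ✓]
21^41 ≡ 1 shows ord(21) | 41, strictly less than φ(83); not a primitive root.

No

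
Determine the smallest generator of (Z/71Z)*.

7

φ(71) = 71 − 1 = 70 = 2 · 5 · 7.
g is a primitive root iff g^(70/q) ≢ 1 (mod 71) for each prime q ∈ {2, 5, 7}.
g = 2: 2^35 ≡ 1 — hits 1, so not a primitive root.
g = 3: 3^35 ≡ 1 — hits 1, so not a primitive root.
g = 4: 4^35 ≡ 1 — hits 1, so not a primitive root.
g = 5: 5^35 ≡ 1 — hits 1, so not a primitive root.
g = 6: 6^35 ≡ 1 — hits 1, so not a primitive root.
g = 7: 7^35 ≡ 70; 7^14 ≡ 54; 7^10 ≡ 45 — none is 1, so 7 is a primitive root.
The smallest primitive root modulo 71 is 7.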